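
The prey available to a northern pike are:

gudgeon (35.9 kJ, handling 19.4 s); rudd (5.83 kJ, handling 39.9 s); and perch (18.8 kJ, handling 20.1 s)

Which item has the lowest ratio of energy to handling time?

rudd

Profitability E/h (kJ/s): gudgeon = 35.9/19.4 = 1.85, rudd = 5.83/39.9 = 0.146, perch = 18.8/20.1 = 0.935.
Ranked: gudgeon > perch > rudd.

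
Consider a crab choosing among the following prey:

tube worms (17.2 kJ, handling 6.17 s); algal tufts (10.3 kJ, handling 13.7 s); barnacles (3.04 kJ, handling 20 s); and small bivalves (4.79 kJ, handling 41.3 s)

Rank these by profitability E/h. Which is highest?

Profitability E/h (kJ/s): tube worms = 17.2/6.17 = 2.79, algal tufts = 10.3/13.7 = 0.752, barnacles = 3.04/20 = 0.152, small bivalves = 4.79/41.3 = 0.116.
Ranked: tube worms > algal tufts > barnacles > small bivalves.

tube worms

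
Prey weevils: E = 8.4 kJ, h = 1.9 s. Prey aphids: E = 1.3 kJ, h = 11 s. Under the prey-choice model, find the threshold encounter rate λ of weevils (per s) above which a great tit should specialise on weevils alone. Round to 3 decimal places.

At the threshold, the rate on weevils alone equals the profitability of aphids: λ·8.4/(1 + λ·1.9) = 1.3/11 = 0.1182.
Rearranging, λ(8.4 − 0.1182×1.9) = 0.1182, so λ = 0.1182/8.175 = 0.01446 per s.

0.014 per s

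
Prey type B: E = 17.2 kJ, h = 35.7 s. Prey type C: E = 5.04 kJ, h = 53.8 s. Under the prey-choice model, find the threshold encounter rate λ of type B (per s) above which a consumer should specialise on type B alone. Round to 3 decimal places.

The zero-one rule: include type C iff E₂/h₂ > λE₁/(1+λh₁). Equality gives the switch point.
λE₁h₂ = E₂ + λE₂h₁ ⇒ λ = E₂/(E₁h₂ − E₂h₁) = 5.04/(925.4 − 179.9) = 0.006761 per s.

0.007 per s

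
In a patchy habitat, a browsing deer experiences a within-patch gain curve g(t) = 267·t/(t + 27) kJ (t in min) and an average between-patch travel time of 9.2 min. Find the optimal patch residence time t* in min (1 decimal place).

15.8 min

By the marginal value theorem, leave when the instantaneous gain rate g'(t) equals the habitat-wide average g(t)/(T + t).
g'(t) = 267·27/(t + 27)². Setting 267·27/(t+27)² = 267t/[(t+27)(9.2+t)] gives 27(9.2+t) = t(t+27), so t² = 27×9.2 = 248.4.
t* = √248.4 = 15.76 min.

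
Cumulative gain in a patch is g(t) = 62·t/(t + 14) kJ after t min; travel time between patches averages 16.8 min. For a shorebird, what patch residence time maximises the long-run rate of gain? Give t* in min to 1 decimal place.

15.3 min

Optimal t* satisfies g'(t*) = g(t*)/(T + t*).
g'(t) = 62·14/(t + 14)². Setting 62·14/(t+14)² = 62t/[(t+14)(16.8+t)] gives 14(16.8+t) = t(t+14), so t² = 14×16.8 = 235.2.
t* = √235.2 = 15.34 min.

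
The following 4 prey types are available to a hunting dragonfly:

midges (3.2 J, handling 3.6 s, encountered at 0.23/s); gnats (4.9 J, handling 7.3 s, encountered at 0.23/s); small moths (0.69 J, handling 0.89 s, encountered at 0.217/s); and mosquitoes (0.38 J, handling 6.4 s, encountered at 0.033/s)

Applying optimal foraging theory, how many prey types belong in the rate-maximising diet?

3

E/h in descending order: midges 0.889, small moths 0.775, gnats 0.671, mosquitoes 0.0594 J/s. The optimal diet is the largest prefix of this list for which every included type satisfies E_i/h_i > R on the types above it.
Rate on top 1: 0.4026. small moths: 0.775 > 0.4026 → include.
Rate on top 2: 0.4382. gnats: 0.671 > 0.4382 → include.
Rate on top 3: 0.544. mosquitoes: 0.0594 < 0.544 → exclude; stop.
Optimal diet: midges, small moths, gnats — 3 of 4 types.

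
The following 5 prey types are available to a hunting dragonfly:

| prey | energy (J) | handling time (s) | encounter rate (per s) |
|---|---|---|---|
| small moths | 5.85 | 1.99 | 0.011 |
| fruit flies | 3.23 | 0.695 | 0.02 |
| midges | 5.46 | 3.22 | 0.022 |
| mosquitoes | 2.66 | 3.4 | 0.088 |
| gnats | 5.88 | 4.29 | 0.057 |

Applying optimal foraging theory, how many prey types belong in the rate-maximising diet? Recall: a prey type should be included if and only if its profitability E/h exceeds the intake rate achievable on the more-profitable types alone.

Rank by E/h (J/s): fruit flies 4.65, small moths 2.94, midges 1.7, gnats 1.37, mosquitoes 0.782. Include each in turn until the next type's E/h falls below the running intake rate.
Rate on top 1: 0.06371. small moths: 2.94 > 0.06371 → include.
Rate on top 2: 0.1245. midges: 1.7 > 0.1245 → include.
Rate on top 3: 0.2251. gnats: 1.37 > 0.2251 → include.
Rate on top 4: 0.4324. mosquitoes: 0.782 > 0.4324 → include.
Optimal diet: fruit flies, small moths, midges, gnats, mosquitoes — 5 of 5 types.

5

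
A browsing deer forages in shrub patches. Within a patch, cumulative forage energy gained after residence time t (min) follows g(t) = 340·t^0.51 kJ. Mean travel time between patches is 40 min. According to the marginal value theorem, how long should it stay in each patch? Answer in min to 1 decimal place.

By the marginal value theorem, leave when the instantaneous gain rate g'(t) equals the habitat-wide average g(t)/(T + t).
g'(t) = 0.51·340·t^-0.49. Setting 0.51·340·t^-0.49 = 340·t^0.51/(40+t) gives 0.51(40+t) = t, so 0.49·t = 0.51×40.
t* = 0.51×40/0.49 = 41.63 min.

41.6 min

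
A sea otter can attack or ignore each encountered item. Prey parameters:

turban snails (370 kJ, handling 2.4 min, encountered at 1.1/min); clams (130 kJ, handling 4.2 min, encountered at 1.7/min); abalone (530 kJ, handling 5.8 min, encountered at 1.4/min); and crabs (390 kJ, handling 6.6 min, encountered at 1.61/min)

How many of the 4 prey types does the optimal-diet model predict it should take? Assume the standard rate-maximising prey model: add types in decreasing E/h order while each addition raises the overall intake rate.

E/h in descending order: turban snails 154, abalone 91.4, crabs 59.1, clams 31 kJ/min. The optimal diet is the largest prefix of this list for which every included type satisfies E_i/h_i > R on the types above it.
Rate on top 1: 111.8. abalone: 91.4 < 111.8 → exclude; stop.
Optimal diet: turban snails — 1 of 4 types.

1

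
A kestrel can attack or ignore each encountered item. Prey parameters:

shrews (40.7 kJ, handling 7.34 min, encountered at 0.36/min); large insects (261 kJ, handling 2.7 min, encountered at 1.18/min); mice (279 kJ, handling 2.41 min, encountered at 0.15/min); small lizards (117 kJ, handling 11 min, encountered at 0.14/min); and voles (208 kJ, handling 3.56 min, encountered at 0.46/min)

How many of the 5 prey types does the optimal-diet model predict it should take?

E/h in descending order: mice 116, large insects 96.7, voles 58.4, small lizards 10.6, shrews 5.54 kJ/min. The optimal diet is the largest prefix of this list for which every included type satisfies E_i/h_i > R on the types above it.
Rate on top 1: 30.74. large insects: 96.7 > 30.74 → include.
Rate on top 2: 76.93. voles: 58.4 < 76.93 → exclude; stop.
Optimal diet: mice, large insects — 2 of 5 types.

2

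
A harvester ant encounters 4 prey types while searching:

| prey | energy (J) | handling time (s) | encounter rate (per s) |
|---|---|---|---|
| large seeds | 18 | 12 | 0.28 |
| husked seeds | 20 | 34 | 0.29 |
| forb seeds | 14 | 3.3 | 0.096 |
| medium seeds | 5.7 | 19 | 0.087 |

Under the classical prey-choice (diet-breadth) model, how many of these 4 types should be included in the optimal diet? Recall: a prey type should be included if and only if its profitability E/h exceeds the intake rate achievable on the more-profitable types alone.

Profitabilities (E/h, J/s): forb seeds 4.24, large seeds 1.5, husked seeds 0.588, medium seeds 0.3. Add prey in this order while the next type's profitability exceeds the intake rate on those already taken.
Rate on top 1: 1.021. large seeds: 1.5 > 1.021 → include.
Rate on top 2: 1.365. husked seeds: 0.588 < 1.365 → exclude; stop.
Optimal diet: forb seeds, large seeds — 2 of 4 types.

2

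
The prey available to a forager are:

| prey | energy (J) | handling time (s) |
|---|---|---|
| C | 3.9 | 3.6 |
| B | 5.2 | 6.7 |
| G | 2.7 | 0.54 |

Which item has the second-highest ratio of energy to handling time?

C

Profitability E/h (J/s): C = 3.9/3.6 = 1.08, B = 5.2/6.7 = 0.776, G = 2.7/0.54 = 5.
Ranked: G > C > B.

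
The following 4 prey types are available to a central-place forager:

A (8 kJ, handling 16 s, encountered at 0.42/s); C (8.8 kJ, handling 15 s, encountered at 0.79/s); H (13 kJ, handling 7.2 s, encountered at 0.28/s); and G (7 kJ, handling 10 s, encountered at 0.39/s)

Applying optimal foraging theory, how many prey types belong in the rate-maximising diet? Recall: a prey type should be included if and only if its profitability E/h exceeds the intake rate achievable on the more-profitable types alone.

Rank by E/h (kJ/s): H 1.81, G 0.7, C 0.587, A 0.5. Include each in turn until the next type's E/h falls below the running intake rate.
Rate on top 1: 1.207. G: 0.7 < 1.207 → exclude; stop.
Optimal diet: H — 1 of 4 types.

1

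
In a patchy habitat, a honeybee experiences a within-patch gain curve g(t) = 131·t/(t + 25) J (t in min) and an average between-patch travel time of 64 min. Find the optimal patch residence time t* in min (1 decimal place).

Maximise g(t)/(T+t): set derivative to zero → g'(t)(T+t) = g(t).
g'(t) = 131·25/(t + 25)². Setting 131·25/(t+25)² = 131t/[(t+25)(64+t)] gives 25(64+t) = t(t+25), so t² = 25×64 = 1600.
t* = √1600 = 40 min.

40.0 min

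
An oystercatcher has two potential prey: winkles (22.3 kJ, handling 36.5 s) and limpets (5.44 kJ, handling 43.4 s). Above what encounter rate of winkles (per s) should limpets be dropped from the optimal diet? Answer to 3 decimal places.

At the threshold, the rate on winkles alone equals the profitability of limpets: λ·22.3/(1 + λ·36.5) = 5.44/43.4 = 0.1253.
Rearranging, λ(22.3 − 0.1253×36.5) = 0.1253, so λ = 0.1253/17.72 = 0.007072 per s.

0.007 per s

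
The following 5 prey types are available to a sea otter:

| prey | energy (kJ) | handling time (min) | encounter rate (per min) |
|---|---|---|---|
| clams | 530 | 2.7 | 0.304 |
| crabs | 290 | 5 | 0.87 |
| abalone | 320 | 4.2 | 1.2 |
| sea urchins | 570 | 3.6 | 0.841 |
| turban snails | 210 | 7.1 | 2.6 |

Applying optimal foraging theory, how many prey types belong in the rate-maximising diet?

Profitabilities (E/h, kJ/min): clams 196, sea urchins 158, abalone 76.2, crabs 58, turban snails 29.6. Add prey in this order while the next type's profitability exceeds the intake rate on those already taken.
Rate on top 1: 88.49. sea urchins: 158 > 88.49 → include.
Rate on top 2: 132.1. abalone: 76.2 < 132.1 → exclude; stop.
Optimal diet: clams, sea urchins — 2 of 5 types.

2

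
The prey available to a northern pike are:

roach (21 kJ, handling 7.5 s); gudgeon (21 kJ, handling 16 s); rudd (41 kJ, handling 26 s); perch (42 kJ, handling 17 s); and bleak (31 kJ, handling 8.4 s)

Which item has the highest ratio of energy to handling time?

bleak

In descending order of E/h:
bleak: 31/8.4 = 3.69 kJ/s
roach: 21/7.5 = 2.8 kJ/s
perch: 42/17 = 2.47 kJ/s
rudd: 41/26 = 1.58 kJ/s
gudgeon: 21/16 = 1.31 kJ/s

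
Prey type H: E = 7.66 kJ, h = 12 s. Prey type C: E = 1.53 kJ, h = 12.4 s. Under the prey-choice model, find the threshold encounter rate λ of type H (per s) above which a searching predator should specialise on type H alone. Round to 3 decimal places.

0.020 per s

At the threshold, the rate on type H alone equals the profitability of type C: λ·7.66/(1 + λ·12) = 1.53/12.4 = 0.1234.
Rearranging, λ(7.66 − 0.1234×12) = 0.1234, so λ = 0.1234/6.179 = 0.01997 per s.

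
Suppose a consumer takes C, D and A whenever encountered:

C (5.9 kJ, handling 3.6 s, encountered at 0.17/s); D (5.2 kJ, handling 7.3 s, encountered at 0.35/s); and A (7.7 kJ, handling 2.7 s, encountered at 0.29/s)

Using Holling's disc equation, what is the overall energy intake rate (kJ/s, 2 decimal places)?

1.02 kJ/s

Energy encountered per unit search time: 0.17×5.9 + 0.35×5.2 + 0.29×7.7 = 5.056 kJ/s.
Handling time per unit search time: 0.17×3.6 + 0.35×7.3 + 0.29×2.7 = 3.95.
Rate = 5.056/(1 + 3.95) = 1.021 kJ/s.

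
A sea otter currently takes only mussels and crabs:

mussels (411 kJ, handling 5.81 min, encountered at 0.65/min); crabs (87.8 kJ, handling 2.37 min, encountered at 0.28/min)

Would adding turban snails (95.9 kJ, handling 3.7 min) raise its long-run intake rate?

On mussels and crabs alone, R = ΣλE/(1+Σλh) = 291.7/5.44 = 53.63 kJ/min.
turban snails: E/h = 95.9/3.7 = 25.92 kJ/min.
25.92 < 53.63, so adding turban snails would lower the average — exclude it.

No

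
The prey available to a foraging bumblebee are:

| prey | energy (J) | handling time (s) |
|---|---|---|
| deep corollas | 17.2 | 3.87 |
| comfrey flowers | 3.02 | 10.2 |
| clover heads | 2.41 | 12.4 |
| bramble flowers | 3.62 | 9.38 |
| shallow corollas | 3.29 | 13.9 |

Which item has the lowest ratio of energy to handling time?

clover heads

Profitability E/h (J/s): deep corollas = 17.2/3.87 = 4.44, comfrey flowers = 3.02/10.2 = 0.296, clover heads = 2.41/12.4 = 0.194, bramble flowers = 3.62/9.38 = 0.386, shallow corollas = 3.29/13.9 = 0.237.
Ranked: deep corollas > bramble flowers > comfrey flowers > shallow corollas > clover heads.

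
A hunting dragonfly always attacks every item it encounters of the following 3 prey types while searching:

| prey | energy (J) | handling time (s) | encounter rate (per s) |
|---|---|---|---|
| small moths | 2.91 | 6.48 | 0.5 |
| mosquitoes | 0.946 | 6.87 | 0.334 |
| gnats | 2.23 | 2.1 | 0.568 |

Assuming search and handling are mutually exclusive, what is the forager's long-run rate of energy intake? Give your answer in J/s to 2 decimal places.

R = Σλ_iE_i / (1 + Σλ_ih_i)
Numerator: 0.5×2.91 + 0.334×0.946 + 0.568×2.23 = 3.038
Denominator: 1 + 0.5×6.48 + 0.334×6.87 + 0.568×2.1 = 7.727
R = 3.038/7.727 = 0.3931 J/s

0.39 J/s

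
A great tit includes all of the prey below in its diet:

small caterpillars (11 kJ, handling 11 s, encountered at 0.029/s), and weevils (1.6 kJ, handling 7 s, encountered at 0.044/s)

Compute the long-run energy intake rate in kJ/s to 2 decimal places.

R = Σλ_iE_i / (1 + Σλ_ih_i)
Numerator: 0.029×11 + 0.044×1.6 = 0.3894
Denominator: 1 + 0.029×11 + 0.044×7 = 1.627
R = 0.3894/1.627 = 0.2393 kJ/s

0.24 kJ/s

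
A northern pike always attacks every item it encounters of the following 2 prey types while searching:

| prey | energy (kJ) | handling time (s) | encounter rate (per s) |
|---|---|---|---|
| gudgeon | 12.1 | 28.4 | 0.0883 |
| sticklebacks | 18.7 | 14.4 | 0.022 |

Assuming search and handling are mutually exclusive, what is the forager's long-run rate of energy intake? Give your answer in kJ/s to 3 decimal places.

R = Σλ_iE_i / (1 + Σλ_ih_i)
Numerator: 0.0883×12.1 + 0.022×18.7 = 1.48
Denominator: 1 + 0.0883×28.4 + 0.022×14.4 = 3.825
R = 1.48/3.825 = 0.3869 kJ/s

0.387 kJ/s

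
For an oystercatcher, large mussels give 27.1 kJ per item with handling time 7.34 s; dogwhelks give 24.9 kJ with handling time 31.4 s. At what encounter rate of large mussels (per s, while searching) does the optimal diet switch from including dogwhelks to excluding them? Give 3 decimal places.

0.037 per s

Drop dogwhelks once their profitability E₂/h₂ falls below the rate achievable on large mussels alone: E₂/h₂ = λE₁/(1 + λh₁).
Solve for λ: λE₁h₂ = E₂(1 + λh₁) → λ(E₁h₂ − E₂h₁) = E₂ → λ = E₂/(E₁h₂ − E₂h₁).
λ = 24.9/(27.1×31.4 − 24.9×7.34) = 24.9/668.2 = 0.03727 per s.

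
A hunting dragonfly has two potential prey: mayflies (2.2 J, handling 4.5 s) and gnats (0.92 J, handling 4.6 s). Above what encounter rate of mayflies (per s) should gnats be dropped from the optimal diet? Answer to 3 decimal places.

Drop gnats once their profitability E₂/h₂ falls below the rate achievable on mayflies alone: E₂/h₂ = λE₁/(1 + λh₁).
Solve for λ: λE₁h₂ = E₂(1 + λh₁) → λ(E₁h₂ − E₂h₁) = E₂ → λ = E₂/(E₁h₂ − E₂h₁).
λ = 0.92/(2.2×4.6 − 0.92×4.5) = 0.92/5.98 = 0.1538 per s.

0.154 per s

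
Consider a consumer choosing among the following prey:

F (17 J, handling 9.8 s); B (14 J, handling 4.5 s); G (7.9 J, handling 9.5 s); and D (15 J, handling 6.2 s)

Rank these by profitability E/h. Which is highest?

Profitability E/h (J/s): F = 17/9.8 = 1.73, B = 14/4.5 = 3.11, G = 7.9/9.5 = 0.832, D = 15/6.2 = 2.42.
Ranked: B > D > F > G.

B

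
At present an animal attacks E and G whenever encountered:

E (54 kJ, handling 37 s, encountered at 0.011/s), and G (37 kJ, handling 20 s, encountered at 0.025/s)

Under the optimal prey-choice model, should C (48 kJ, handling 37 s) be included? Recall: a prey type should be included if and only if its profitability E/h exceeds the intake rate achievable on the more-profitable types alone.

Yes

Current rate: (0.011×54 + 0.025×37)/(1 + 0.011×37 + 0.025×20) = 0.7965 kJ/s.
Profitability of C: 48/37 = 1.297 kJ/s.
Since 1.297 > R, including C increases the long-run rate.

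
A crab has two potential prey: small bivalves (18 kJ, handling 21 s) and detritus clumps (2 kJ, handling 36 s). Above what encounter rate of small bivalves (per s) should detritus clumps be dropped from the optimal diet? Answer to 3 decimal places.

The zero-one rule: include detritus clumps iff E₂/h₂ > λE₁/(1+λh₁). Equality gives the switch point.
λE₁h₂ = E₂ + λE₂h₁ ⇒ λ = E₂/(E₁h₂ − E₂h₁) = 2/(648 − 42) = 0.0033 per s.

0.003 per s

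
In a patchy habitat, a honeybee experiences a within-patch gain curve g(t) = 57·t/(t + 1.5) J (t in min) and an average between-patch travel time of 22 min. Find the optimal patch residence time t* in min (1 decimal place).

5.7 min

Maximise g(t)/(T+t): set derivative to zero → g'(t)(T+t) = g(t).
g'(t) = 57·1.5/(t + 1.5)². Setting 57·1.5/(t+1.5)² = 57t/[(t+1.5)(22+t)] gives 1.5(22+t) = t(t+1.5), so t² = 1.5×22 = 33.
t* = √33 = 5.745 min.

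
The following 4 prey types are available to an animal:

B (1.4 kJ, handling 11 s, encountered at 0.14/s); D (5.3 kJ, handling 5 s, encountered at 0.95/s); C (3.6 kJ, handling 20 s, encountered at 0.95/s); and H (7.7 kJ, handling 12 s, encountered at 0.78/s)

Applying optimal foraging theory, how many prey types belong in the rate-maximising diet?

1

Profitabilities (E/h, kJ/s): D 1.06, H 0.642, C 0.18, B 0.127. Add prey in this order while the next type's profitability exceeds the intake rate on those already taken.
Rate on top 1: 0.8757. H: 0.642 < 0.8757 → exclude; stop.
Optimal diet: D — 1 of 4 types.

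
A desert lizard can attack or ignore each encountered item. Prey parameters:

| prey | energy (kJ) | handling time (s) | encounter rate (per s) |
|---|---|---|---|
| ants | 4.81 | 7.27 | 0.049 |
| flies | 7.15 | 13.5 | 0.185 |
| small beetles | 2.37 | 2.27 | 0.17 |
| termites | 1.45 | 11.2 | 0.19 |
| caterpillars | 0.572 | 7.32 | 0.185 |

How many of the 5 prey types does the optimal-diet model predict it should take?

Rank by E/h (kJ/s): small beetles 1.04, ants 0.662, flies 0.53, termites 0.129, caterpillars 0.0781. Include each in turn until the next type's E/h falls below the running intake rate.
Rate on top 1: 0.2907. ants: 0.662 > 0.2907 → include.
Rate on top 2: 0.3666. flies: 0.53 > 0.3666 → include.
Rate on top 3: 0.4626. termites: 0.129 < 0.4626 → exclude; stop.
Optimal diet: small beetles, ants, flies — 3 of 5 types.

3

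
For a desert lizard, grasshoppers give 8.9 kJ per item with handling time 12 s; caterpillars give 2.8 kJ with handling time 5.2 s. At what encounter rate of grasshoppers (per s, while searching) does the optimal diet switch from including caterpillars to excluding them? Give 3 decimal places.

0.221 per s

The zero-one rule: include caterpillars iff E₂/h₂ > λE₁/(1+λh₁). Equality gives the switch point.
λE₁h₂ = E₂ + λE₂h₁ ⇒ λ = E₂/(E₁h₂ − E₂h₁) = 2.8/(46.28 − 33.6) = 0.2208 per s.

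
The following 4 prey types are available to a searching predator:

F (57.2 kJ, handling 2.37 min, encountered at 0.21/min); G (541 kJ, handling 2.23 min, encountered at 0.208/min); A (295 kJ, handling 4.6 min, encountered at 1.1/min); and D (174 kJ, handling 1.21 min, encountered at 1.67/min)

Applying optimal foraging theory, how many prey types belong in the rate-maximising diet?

E/h in descending order: G 243, D 144, A 64.1, F 24.1 kJ/min. The optimal diet is the largest prefix of this list for which every included type satisfies E_i/h_i > R on the types above it.
Rate on top 1: 76.87. D: 144 > 76.87 → include.
Rate on top 2: 115.7. A: 64.1 < 115.7 → exclude; stop.
Optimal diet: G, D — 2 of 4 types.

2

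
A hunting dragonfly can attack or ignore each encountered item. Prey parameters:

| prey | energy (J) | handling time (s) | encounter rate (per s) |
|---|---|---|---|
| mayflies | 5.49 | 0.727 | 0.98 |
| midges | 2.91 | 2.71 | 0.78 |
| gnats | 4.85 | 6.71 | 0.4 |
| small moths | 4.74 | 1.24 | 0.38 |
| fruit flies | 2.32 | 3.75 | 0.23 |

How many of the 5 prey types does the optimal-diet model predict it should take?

Profitabilities (E/h, J/s): mayflies 7.55, small moths 3.82, midges 1.07, gnats 0.723, fruit flies 0.619. Add prey in this order while the next type's profitability exceeds the intake rate on those already taken.
Rate on top 1: 3.142. small moths: 3.82 > 3.142 → include.
Rate on top 2: 3.289. midges: 1.07 < 3.289 → exclude; stop.
Optimal diet: mayflies, small moths — 2 of 5 types.

2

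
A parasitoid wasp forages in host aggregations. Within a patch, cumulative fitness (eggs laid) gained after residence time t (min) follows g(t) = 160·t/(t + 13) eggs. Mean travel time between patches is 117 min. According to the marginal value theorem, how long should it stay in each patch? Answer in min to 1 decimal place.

Optimal t* satisfies g'(t*) = g(t*)/(T + t*).
g'(t) = 160·13/(t + 13)². Setting 160·13/(t+13)² = 160t/[(t+13)(117+t)] gives 13(117+t) = t(t+13), so t² = 13×117 = 1521.
t* = √1521 = 39 min.

39.0 min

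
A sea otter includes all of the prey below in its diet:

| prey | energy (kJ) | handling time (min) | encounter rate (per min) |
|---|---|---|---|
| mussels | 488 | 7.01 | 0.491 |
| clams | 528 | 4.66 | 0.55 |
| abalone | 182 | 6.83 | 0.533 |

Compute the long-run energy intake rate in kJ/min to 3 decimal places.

R = (0.491×488 + 0.55×528 + 0.533×182) / (1 + 0.491×7.01 + 0.55×4.66 + 0.533×6.83) = 627/10.65 = 58.9 kJ/min.

58.901 kJ/min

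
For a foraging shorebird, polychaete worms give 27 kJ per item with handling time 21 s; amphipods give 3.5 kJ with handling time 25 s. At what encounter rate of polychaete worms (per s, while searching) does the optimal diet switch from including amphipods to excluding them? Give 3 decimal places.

0.006 per s

At the threshold, the rate on polychaete worms alone equals the profitability of amphipods: λ·27/(1 + λ·21) = 3.5/25 = 0.14.
Rearranging, λ(27 − 0.14×21) = 0.14, so λ = 0.14/24.06 = 0.005819 per s.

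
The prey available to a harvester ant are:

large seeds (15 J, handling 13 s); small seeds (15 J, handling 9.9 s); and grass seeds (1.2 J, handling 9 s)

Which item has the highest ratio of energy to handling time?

In descending order of E/h:
small seeds: 15/9.9 = 1.52 J/s
large seeds: 15/13 = 1.15 J/s
grass seeds: 1.2/9 = 0.133 J/s

small seeds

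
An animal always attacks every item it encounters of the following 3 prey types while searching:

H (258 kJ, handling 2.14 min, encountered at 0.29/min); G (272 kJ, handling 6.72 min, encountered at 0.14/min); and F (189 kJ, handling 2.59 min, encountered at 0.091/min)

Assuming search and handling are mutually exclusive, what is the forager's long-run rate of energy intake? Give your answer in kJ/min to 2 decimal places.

R = (0.29×258 + 0.14×272 + 0.091×189) / (1 + 0.29×2.14 + 0.14×6.72 + 0.091×2.59) = 130.1/2.797 = 46.51 kJ/min.

46.51 kJ/min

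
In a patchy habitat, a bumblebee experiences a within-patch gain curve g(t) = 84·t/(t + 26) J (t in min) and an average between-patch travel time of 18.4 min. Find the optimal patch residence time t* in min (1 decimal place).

By the marginal value theorem, leave when the instantaneous gain rate g'(t) equals the habitat-wide average g(t)/(T + t).
g'(t) = 84·26/(t + 26)². Setting 84·26/(t+26)² = 84t/[(t+26)(18.4+t)] gives 26(18.4+t) = t(t+26), so t² = 26×18.4 = 478.4.
t* = √478.4 = 21.87 min.

21.9 min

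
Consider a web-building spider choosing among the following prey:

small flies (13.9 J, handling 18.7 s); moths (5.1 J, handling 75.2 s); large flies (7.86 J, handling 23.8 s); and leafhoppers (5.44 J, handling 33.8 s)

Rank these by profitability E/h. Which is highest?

Profitability E/h (J/s): small flies = 13.9/18.7 = 0.743, moths = 5.1/75.2 = 0.0678, large flies = 7.86/23.8 = 0.33, leafhoppers = 5.44/33.8 = 0.161.
Ranked: small flies > large flies > leafhoppers > moths.

small flies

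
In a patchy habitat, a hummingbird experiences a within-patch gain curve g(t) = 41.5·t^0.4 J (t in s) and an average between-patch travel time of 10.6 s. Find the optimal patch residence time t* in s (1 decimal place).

7.1 s

By the marginal value theorem, leave when the instantaneous gain rate g'(t) equals the habitat-wide average g(t)/(T + t).
g'(t) = 0.4·41.5·t^-0.6. Setting 0.4·41.5·t^-0.6 = 41.5·t^0.4/(10.6+t) gives 0.4(10.6+t) = t, so 0.60·t = 0.4×10.6.
t* = 0.4×10.6/0.60 = 7.067 s.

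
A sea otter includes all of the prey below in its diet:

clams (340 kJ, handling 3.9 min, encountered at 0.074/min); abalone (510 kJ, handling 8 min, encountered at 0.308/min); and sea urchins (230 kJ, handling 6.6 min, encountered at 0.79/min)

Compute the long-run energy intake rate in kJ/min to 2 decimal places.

R = (0.074×340 + 0.308×510 + 0.79×230) / (1 + 0.074×3.9 + 0.308×8 + 0.79×6.6) = 363.9/8.967 = 40.59 kJ/min.

40.59 kJ/min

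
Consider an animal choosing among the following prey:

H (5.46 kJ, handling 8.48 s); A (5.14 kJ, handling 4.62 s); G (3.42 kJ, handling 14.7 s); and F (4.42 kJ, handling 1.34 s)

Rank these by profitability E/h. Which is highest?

F

In descending order of E/h:
F: 4.42/1.34 = 3.3 kJ/s
A: 5.14/4.62 = 1.11 kJ/s
H: 5.46/8.48 = 0.644 kJ/s
G: 3.42/14.7 = 0.233 kJ/s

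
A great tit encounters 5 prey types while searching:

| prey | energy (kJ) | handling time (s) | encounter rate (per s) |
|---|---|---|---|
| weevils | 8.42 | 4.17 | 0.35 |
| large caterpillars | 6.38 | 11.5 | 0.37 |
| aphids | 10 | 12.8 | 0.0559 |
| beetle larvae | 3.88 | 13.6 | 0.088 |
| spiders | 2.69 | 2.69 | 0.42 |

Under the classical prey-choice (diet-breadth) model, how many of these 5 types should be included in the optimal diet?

1

E/h in descending order: weevils 2.02, spiders 1, aphids 0.781, large caterpillars 0.555, beetle larvae 0.285 kJ/s. The optimal diet is the largest prefix of this list for which every included type satisfies E_i/h_i > R on the types above it.
Rate on top 1: 1.198. spiders: 1 < 1.198 → exclude; stop.
Optimal diet: weevils — 1 of 5 types.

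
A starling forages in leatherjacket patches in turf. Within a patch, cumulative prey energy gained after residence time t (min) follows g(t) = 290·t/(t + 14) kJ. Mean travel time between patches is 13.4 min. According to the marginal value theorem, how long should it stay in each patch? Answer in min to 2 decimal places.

Optimal t* satisfies g'(t*) = g(t*)/(T + t*).
g'(t) = 290·14/(t + 14)². Setting 290·14/(t+14)² = 290t/[(t+14)(13.4+t)] gives 14(13.4+t) = t(t+14), so t² = 14×13.4 = 187.6.
t* = √187.6 = 13.7 min.

13.70 min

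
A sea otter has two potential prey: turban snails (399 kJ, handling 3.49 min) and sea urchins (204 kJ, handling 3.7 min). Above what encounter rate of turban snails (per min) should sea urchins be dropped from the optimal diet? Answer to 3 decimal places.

0.267 per min

The zero-one rule: include sea urchins iff E₂/h₂ > λE₁/(1+λh₁). Equality gives the switch point.
λE₁h₂ = E₂ + λE₂h₁ ⇒ λ = E₂/(E₁h₂ − E₂h₁) = 204/(1476 − 712) = 0.2669 per min.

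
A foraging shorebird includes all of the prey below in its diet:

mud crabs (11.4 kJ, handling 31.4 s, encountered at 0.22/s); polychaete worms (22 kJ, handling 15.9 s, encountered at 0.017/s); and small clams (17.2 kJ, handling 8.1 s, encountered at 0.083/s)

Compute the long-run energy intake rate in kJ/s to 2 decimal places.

0.49 kJ/s

R = Σλ_iE_i / (1 + Σλ_ih_i)
Numerator: 0.22×11.4 + 0.017×22 + 0.083×17.2 = 4.31
Denominator: 1 + 0.22×31.4 + 0.017×15.9 + 0.083×8.1 = 8.851
R = 4.31/8.851 = 0.4869 kJ/s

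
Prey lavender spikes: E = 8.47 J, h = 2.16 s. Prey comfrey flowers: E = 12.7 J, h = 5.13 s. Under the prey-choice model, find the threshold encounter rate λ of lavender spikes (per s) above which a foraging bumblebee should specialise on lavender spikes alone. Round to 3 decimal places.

At the threshold, the rate on lavender spikes alone equals the profitability of comfrey flowers: λ·8.47/(1 + λ·2.16) = 12.7/5.13 = 2.476.
Rearranging, λ(8.47 − 2.476×2.16) = 2.476, so λ = 2.476/3.123 = 0.7928 per s.

0.793 per s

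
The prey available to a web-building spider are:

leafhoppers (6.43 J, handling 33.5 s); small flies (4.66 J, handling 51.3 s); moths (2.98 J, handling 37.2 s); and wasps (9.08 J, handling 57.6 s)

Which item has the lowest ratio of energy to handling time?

Profitability E/h (J/s): leafhoppers = 6.43/33.5 = 0.192, small flies = 4.66/51.3 = 0.0908, moths = 2.98/37.2 = 0.0801, wasps = 9.08/57.6 = 0.158.
Ranked: leafhoppers > wasps > small flies > moths.

moths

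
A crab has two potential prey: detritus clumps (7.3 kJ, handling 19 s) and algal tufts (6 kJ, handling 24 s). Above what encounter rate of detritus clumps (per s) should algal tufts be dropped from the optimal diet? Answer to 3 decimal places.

0.098 per s

At the threshold, the rate on detritus clumps alone equals the profitability of algal tufts: λ·7.3/(1 + λ·19) = 6/24 = 0.25.
Rearranging, λ(7.3 − 0.25×19) = 0.25, so λ = 0.25/2.55 = 0.09804 per s.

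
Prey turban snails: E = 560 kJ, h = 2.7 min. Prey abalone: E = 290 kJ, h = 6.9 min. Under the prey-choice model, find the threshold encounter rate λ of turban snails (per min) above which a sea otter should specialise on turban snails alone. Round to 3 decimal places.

0.094 per min

At the threshold, the rate on turban snails alone equals the profitability of abalone: λ·560/(1 + λ·2.7) = 290/6.9 = 42.03.
Rearranging, λ(560 − 42.03×2.7) = 42.03, so λ = 42.03/446.5 = 0.09413 per min.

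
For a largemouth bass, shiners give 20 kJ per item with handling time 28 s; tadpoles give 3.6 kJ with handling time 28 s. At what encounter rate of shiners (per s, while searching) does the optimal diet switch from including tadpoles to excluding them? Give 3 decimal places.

At the threshold, the rate on shiners alone equals the profitability of tadpoles: λ·20/(1 + λ·28) = 3.6/28 = 0.1286.
Rearranging, λ(20 − 0.1286×28) = 0.1286, so λ = 0.1286/16.4 = 0.00784 per s.

0.008 per s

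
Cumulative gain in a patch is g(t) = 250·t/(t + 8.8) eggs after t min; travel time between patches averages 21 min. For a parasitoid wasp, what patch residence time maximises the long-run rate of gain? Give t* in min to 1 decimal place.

By the marginal value theorem, leave when the instantaneous gain rate g'(t) equals the habitat-wide average g(t)/(T + t).
g'(t) = 250·8.8/(t + 8.8)². Setting 250·8.8/(t+8.8)² = 250t/[(t+8.8)(21+t)] gives 8.8(21+t) = t(t+8.8), so t² = 8.8×21 = 184.8.
t* = √184.8 = 13.59 min.

13.6 min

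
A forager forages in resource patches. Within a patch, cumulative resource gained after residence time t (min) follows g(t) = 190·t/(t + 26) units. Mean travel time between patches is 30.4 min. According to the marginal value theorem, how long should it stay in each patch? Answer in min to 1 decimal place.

By the marginal value theorem, leave when the instantaneous gain rate g'(t) equals the habitat-wide average g(t)/(T + t).
g'(t) = 190·26/(t + 26)². Setting 190·26/(t+26)² = 190t/[(t+26)(30.4+t)] gives 26(30.4+t) = t(t+26), so t² = 26×30.4 = 790.4.
t* = √790.4 = 28.11 min.

28.1 min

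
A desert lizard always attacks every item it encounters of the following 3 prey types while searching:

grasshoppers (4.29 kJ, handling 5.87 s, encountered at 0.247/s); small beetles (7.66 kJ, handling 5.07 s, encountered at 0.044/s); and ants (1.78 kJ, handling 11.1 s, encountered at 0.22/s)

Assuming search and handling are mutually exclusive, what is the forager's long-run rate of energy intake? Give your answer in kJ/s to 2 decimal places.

0.35 kJ/s

R = (0.247×4.29 + 0.044×7.66 + 0.22×1.78) / (1 + 0.247×5.87 + 0.044×5.07 + 0.22×11.1) = 1.788/5.115 = 0.3496 kJ/s.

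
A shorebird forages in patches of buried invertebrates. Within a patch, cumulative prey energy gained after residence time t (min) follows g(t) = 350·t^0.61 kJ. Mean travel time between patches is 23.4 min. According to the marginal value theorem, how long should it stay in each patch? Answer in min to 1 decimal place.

Maximise g(t)/(T+t): set derivative to zero → g'(t)(T+t) = g(t).
g'(t) = 0.61·350·t^-0.39. Setting 0.61·350·t^-0.39 = 350·t^0.61/(23.4+t) gives 0.61(23.4+t) = t, so 0.39·t = 0.61×23.4.
t* = 0.61×23.4/0.39 = 36.6 min.

36.6 min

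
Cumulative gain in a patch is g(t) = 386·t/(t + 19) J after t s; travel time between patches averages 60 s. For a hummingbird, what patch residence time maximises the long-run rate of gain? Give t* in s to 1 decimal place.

33.8 s

Optimal t* satisfies g'(t*) = g(t*)/(T + t*).
g'(t) = 386·19/(t + 19)². Setting 386·19/(t+19)² = 386t/[(t+19)(60+t)] gives 19(60+t) = t(t+19), so t² = 19×60 = 1140.
t* = √1140 = 33.76 s.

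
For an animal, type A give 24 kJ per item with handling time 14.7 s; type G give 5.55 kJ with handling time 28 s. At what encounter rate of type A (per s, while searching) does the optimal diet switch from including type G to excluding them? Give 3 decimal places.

0.009 per s

The zero-one rule: include type G iff E₂/h₂ > λE₁/(1+λh₁). Equality gives the switch point.
λE₁h₂ = E₂ + λE₂h₁ ⇒ λ = E₂/(E₁h₂ − E₂h₁) = 5.55/(672 − 81.58) = 0.0094 per s.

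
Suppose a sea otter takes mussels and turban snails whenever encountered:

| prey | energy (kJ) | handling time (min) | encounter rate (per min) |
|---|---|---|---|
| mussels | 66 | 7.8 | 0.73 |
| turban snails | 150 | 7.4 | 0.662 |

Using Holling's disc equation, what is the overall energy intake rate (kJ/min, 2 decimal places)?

R = Σλ_iE_i / (1 + Σλ_ih_i)
Numerator: 0.73×66 + 0.662×150 = 147.5
Denominator: 1 + 0.73×7.8 + 0.662×7.4 = 11.59
R = 147.5/11.59 = 12.72 kJ/min

12.72 kJ/min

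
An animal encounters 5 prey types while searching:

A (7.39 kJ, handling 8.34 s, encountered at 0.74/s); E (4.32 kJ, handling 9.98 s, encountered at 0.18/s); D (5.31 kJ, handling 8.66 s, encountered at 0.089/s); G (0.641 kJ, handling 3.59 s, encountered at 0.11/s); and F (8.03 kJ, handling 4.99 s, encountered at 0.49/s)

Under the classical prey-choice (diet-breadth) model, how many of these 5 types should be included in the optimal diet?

1

E/h in descending order: F 1.61, A 0.886, D 0.613, E 0.433, G 0.179 kJ/s. The optimal diet is the largest prefix of this list for which every included type satisfies E_i/h_i > R on the types above it.
Rate on top 1: 1.142. A: 0.886 < 1.142 → exclude; stop.
Optimal diet: F — 1 of 5 types.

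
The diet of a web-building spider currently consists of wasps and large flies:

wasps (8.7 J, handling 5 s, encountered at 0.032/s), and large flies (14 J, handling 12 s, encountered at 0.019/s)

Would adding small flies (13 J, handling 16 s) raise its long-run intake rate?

Yes

Intake rate on the current diet: R = (0.032×8.7 + 0.019×14) / (1 + 0.032×5 + 0.019×12) = 0.5444/1.388 = 0.3922 J/s.
Profitability of small flies: 13/16 = 0.8125 J/s.
Since 0.8125 > R, including small flies increases the long-run rate.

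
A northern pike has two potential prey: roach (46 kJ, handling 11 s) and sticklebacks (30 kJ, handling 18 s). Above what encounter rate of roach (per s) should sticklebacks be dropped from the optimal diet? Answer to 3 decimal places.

At the threshold, the rate on roach alone equals the profitability of sticklebacks: λ·46/(1 + λ·11) = 30/18 = 1.667.
Rearranging, λ(46 − 1.667×11) = 1.667, so λ = 1.667/27.67 = 0.06024 per s.

0.060 per s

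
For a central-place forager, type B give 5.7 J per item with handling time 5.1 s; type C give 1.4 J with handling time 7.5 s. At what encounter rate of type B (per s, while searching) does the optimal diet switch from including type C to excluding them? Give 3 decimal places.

0.039 per s

The zero-one rule: include type C iff E₂/h₂ > λE₁/(1+λh₁). Equality gives the switch point.
λE₁h₂ = E₂ + λE₂h₁ ⇒ λ = E₂/(E₁h₂ − E₂h₁) = 1.4/(42.75 − 7.14) = 0.03931 per s.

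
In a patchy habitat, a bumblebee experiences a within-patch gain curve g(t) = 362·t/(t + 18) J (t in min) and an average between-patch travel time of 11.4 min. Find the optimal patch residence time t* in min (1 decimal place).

Maximise g(t)/(T+t): set derivative to zero → g'(t)(T+t) = g(t).
g'(t) = 362·18/(t + 18)². Setting 362·18/(t+18)² = 362t/[(t+18)(11.4+t)] gives 18(11.4+t) = t(t+18), so t² = 18×11.4 = 205.2.
t* = √205.2 = 14.32 min.

14.3 min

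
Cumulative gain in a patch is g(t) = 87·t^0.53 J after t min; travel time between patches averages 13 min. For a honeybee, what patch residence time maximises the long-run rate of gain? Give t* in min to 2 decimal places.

14.66 min

Optimal t* satisfies g'(t*) = g(t*)/(T + t*).
g'(t) = 0.53·87·t^-0.47. Setting 0.53·87·t^-0.47 = 87·t^0.53/(13+t) gives 0.53(13+t) = t, so 0.47·t = 0.53×13.
t* = 0.53×13/0.47 = 14.66 min.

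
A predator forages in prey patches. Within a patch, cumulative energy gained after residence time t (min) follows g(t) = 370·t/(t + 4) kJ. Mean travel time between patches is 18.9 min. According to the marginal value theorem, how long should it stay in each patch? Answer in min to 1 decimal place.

By the marginal value theorem, leave when the instantaneous gain rate g'(t) equals the habitat-wide average g(t)/(T + t).
g'(t) = 370·4/(t + 4)². Setting 370·4/(t+4)² = 370t/[(t+4)(18.9+t)] gives 4(18.9+t) = t(t+4), so t² = 4×18.9 = 75.6.
t* = √75.6 = 8.695 min.

8.7 min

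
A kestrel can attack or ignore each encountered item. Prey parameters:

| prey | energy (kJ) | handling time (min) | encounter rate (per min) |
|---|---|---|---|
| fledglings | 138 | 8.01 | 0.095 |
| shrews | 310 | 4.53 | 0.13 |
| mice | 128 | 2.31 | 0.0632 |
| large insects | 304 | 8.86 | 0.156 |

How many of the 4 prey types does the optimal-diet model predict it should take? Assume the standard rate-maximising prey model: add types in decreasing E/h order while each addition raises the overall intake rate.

E/h in descending order: shrews 68.4, mice 55.4, large insects 34.3, fledglings 17.2 kJ/min. The optimal diet is the largest prefix of this list for which every included type satisfies E_i/h_i > R on the types above it.
Rate on top 1: 25.36. mice: 55.4 > 25.36 → include.
Rate on top 2: 27.89. large insects: 34.3 > 27.89 → include.
Rate on top 3: 30.74. fledglings: 17.2 < 30.74 → exclude; stop.
Optimal diet: shrews, mice, large insects — 3 of 4 types.

3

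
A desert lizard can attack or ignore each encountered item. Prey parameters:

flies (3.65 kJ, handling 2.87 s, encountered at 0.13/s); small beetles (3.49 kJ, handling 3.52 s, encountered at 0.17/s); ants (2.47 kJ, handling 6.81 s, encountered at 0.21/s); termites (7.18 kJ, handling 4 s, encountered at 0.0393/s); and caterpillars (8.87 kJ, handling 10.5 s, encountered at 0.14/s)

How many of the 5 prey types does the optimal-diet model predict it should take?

E/h in descending order: termites 1.79, flies 1.27, small beetles 0.991, caterpillars 0.845, ants 0.363 kJ/s. The optimal diet is the largest prefix of this list for which every included type satisfies E_i/h_i > R on the types above it.
Rate on top 1: 0.2438. flies: 1.27 > 0.2438 → include.
Rate on top 2: 0.4945. small beetles: 0.991 > 0.4945 → include.
Rate on top 3: 0.6342. caterpillars: 0.845 > 0.6342 → include.
Rate on top 4: 0.7202. ants: 0.363 < 0.7202 → exclude; stop.
Optimal diet: termites, flies, small beetles, caterpillars — 4 of 5 types.

4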